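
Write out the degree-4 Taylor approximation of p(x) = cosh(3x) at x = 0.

Differentiate repeatedly and evaluate at the center.
p(0) = 1
p′(0) = 0
p′′(0) = 9
p′′′(0) = 0
p^(4)(0) = 81
The Taylor polynomial is Σ p^(k)(0)/k! · x^k.

27*x^4/8 + 9*x^2/2 + 1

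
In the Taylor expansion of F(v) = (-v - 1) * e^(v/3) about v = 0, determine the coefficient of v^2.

Multiply each power in the prefactor through the base expansion.

-7/18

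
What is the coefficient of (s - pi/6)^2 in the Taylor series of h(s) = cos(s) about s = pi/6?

h(pi/6) = sqrt(3)/2
h′(pi/6) = -1/2
h′′(pi/6) = -sqrt(3)/2
So c_2 = h′′(pi/6)/2! = -sqrt(3)/4.

-sqrt(3)/4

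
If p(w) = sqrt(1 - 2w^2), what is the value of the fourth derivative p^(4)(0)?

Differentiate repeatedly and evaluate at the center.
The coefficient of w^4 in the expansion is -1/2, so p^(4)(0) = 4! * (-1/2) = -12.

-12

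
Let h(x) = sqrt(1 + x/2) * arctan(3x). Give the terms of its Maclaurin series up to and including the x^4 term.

Write out both Maclaurin series and multiply, keeping only the needed powers.
h(0) = 0
h′(0) = 3
h′′(0) = 3/2
h′′′(0) = -873/16
h^(4)(0) = -855/16
Dividing each by k! gives the coefficients c_0, ..., c_4.

-285*x^4/128 - 291*x^3/32 + 3*x^2/4 + 3*x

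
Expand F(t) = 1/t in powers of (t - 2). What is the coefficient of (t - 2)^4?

Apply the Taylor formula c_k = f^(k)(a)/k!.
[(t - 2)^0] = 1/2;  [(t - 2)^1] = -1/4;  [(t - 2)^2] = 1/8;  [(t - 2)^3] = -1/16;  [(t - 2)^4] = 1/32.
So c_4 = F^(4)(2)/4! = 1/32.

1/32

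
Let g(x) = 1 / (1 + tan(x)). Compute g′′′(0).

-8

Write 1/(1+u) = 1 - u + u^2 - u^3 + ... and substitute the series for u.
The coefficient of x^3 in the expansion is -4/3, so g′′′(0) = 3! * (-4/3) = -8.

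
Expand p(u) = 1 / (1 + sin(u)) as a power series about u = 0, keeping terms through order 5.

-61*u^5/120 + 2*u^4/3 - 5*u^3/6 + u^2 - u + 1

Use the geometric series for the reciprocal, then substitute.
p(0) = 1
p′(0) = -1
p′′(0) = 2
p′′′(0) = -5
p^(4)(0) = 16
p^(5)(0) = -61
The Taylor polynomial is Σ p^(k)(0)/k! · u^k.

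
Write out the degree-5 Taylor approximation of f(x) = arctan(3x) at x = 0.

243*x^5/5 - 9*x^3 + 3*x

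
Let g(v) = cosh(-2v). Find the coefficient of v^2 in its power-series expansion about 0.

2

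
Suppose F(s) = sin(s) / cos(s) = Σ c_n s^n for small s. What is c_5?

2/15

Write the quotient as an unknown series and match coefficients against numerator = denominator · series.
F(0) = 0
F′(0) = 1
F′′(0) = 0
F′′′(0) = 2
F^(4)(0) = 0
F^(5)(0) = 16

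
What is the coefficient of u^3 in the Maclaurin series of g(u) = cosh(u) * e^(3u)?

6

Multiply the two series term by term and collect like powers.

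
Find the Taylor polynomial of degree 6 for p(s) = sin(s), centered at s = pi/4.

-sqrt(2)*(s - pi/4)^6/1440 + sqrt(2)*(s - pi/4)^5/240 + sqrt(2)*(s - pi/4)^4/48 - sqrt(2)*(s - pi/4)^3/12 - sqrt(2)*(s - pi/4)^2/4 + sqrt(2)*(s - pi/4)/2 + sqrt(2)/2

Apply the Taylor formula c_k = f^(k)(a)/k!.
p(pi/4) = sqrt(2)/2
p′(pi/4) = sqrt(2)/2
p′′(pi/4) = -sqrt(2)/2
p′′′(pi/4) = -sqrt(2)/2
p^(4)(pi/4) = sqrt(2)/2
p^(5)(pi/4) = sqrt(2)/2
p^(6)(pi/4) = -sqrt(2)/2
Dividing each by k! gives the coefficients c_0, ..., c_6.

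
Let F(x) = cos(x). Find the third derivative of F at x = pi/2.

1

Apply the Taylor formula c_k = f^(k)(a)/k!.
From the series, [(x - pi/2)^3] F = 1/6; multiply by 3! = 6 to get 1.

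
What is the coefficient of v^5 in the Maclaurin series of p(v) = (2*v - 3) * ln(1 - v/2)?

-1/80

Shift and add copies of the series according to the polynomial's terms.
So c_5 = p^(5)(0)/5! = -1/80.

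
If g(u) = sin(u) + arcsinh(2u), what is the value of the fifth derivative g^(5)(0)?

289

Expand each term separately and add.
The coefficient of u^5 in the expansion is 289/120, so g^(5)(0) = 5! * (289/120) = 289.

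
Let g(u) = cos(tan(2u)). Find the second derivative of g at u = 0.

-4

Let u equal the inner series; expand the outer function in u and truncate.
From the series, [u^2] g = -2; multiply by 2! = 2 to get -4.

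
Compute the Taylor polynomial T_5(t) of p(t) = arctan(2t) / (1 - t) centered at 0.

86*t^5/15 - 2*t^4/3 - 2*t^3/3 + 2*t^2 + 2*t

Expand each factor separately, then convolve coefficients.
p(0) = 0
p′(0) = 2
p′′(0) = 4
p′′′(0) = -4
p^(4)(0) = -16
p^(5)(0) = 688
Dividing each by k! gives the coefficients c_0, ..., c_5.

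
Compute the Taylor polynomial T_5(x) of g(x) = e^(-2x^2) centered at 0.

2*x^4 - 2*x^2 + 1

Differentiate repeatedly and evaluate at the center.
[x^0] = 1;  [x^1] = 0;  [x^2] = -2;  [x^3] = 0;  [x^4] = 2;  [x^5] = 0.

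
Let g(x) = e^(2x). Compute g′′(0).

4

The coefficient of x^2 in the expansion is 2, so g′′(0) = 2! * (2) = 4.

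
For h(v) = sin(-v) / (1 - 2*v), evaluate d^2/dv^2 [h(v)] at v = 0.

Use 1/(1 - r) = Σ r^k on the denominator, then take the Cauchy product.
From the series, [v^2] h = -2; multiply by 2! = 2 to get -4.

-4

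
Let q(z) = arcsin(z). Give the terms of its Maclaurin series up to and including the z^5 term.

3*z^5/40 + z^3/6 + z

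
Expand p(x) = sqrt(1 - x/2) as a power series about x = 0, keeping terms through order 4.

-5*x^4/2048 - x^3/128 - x^2/32 - x/4 + 1

Compute the successive derivatives at the expansion point and divide by k!.
p(0) = 1
p′(0) = -1/4
p′′(0) = -1/16
p′′′(0) = -3/64
p^(4)(0) = -15/256
The Taylor polynomial is Σ p^(k)(0)/k! · x^k.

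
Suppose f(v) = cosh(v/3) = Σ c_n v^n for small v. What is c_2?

1/18

Differentiate repeatedly and evaluate at the center.
f(0) = 1
f′(0) = 0
f′′(0) = 1/9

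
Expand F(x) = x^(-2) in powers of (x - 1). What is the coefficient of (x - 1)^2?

[(x - 1)^0] = 1;  [(x - 1)^1] = -2;  [(x - 1)^2] = 3.
So c_2 = F′′(1)/2! = 3.

3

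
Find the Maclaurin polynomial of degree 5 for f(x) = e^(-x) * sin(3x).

-x^5/10 + 4*x^4 - 3*x^3 - 3*x^2 + 3*x

Multiply the two series term by term and collect like powers.
f(0) = 0
f′(0) = 3
f′′(0) = -6
f′′′(0) = -18
f^(4)(0) = 96
f^(5)(0) = -12
Then c_k = f^(k)(0)/k! gives each Taylor coefficient.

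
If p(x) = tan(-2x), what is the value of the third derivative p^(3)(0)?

From the series, [x^3] p = -8/3; multiply by 3! = 6 to get -16.

-16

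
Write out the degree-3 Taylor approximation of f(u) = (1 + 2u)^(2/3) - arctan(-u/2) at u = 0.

229*u^3/648 - 4*u^2/9 + 11*u/6 + 1

Add the two expansions coefficient-wise.
f(0) = 1
f′(0) = 11/6
f′′(0) = -8/9
f′′′(0) = 229/108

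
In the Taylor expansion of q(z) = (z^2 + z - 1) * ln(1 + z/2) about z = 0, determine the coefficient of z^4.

Multiply each power in the prefactor through the base expansion.

-13/192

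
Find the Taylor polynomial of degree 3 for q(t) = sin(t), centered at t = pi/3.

-(t - pi/3)^3/12 - sqrt(3)*(t - pi/3)^2/4 + (t - pi/3)/2 + sqrt(3)/2

q(pi/3) = sqrt(3)/2
q′(pi/3) = 1/2
q′′(pi/3) = -sqrt(3)/2
q′′′(pi/3) = -1/2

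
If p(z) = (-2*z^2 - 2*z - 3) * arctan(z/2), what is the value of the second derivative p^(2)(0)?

Distribute the polynomial across the series and collect like powers.
From the series, [z^2] p = -1; multiply by 2! = 2 to get -2.

-2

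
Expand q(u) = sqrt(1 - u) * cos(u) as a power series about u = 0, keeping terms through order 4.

25*u^4/384 + 3*u^3/16 - 5*u^2/8 - u/2 + 1

Write out both Maclaurin series and multiply, keeping only the needed powers.
q(0) = 1
q′(0) = -1/2
q′′(0) = -5/4
q′′′(0) = 9/8
q^(4)(0) = 25/16
The Taylor polynomial is Σ q^(k)(0)/k! · u^k.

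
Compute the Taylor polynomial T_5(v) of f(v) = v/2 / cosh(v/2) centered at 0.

5*v^5/768 - v^3/16 + v/2

Write the quotient as an unknown series and match coefficients against numerator = denominator · series.
f(0) = 0
f′(0) = 1/2
f′′(0) = 0
f′′′(0) = -3/8
f^(4)(0) = 0
f^(5)(0) = 25/32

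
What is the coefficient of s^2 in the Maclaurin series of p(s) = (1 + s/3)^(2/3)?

-1/81

Compute the successive derivatives at the expansion point and divide by k!.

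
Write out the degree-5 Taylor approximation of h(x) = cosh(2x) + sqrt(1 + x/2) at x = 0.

Add the two expansions coefficient-wise.
h(0) = 2
h′(0) = 1/4
h′′(0) = 63/16
h′′′(0) = 3/64
h^(4)(0) = 4081/256
h^(5)(0) = 105/1024
The Taylor polynomial is Σ h^(k)(0)/k! · x^k.

7*x^5/8192 + 4081*x^4/6144 + x^3/128 + 63*x^2/32 + x/4 + 2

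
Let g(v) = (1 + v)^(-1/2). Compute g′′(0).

3/4

The coefficient of v^2 in the expansion is 3/8, so g′′(0) = 2! * (3/8) = 3/4.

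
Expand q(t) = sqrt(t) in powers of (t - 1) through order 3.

(t - 1)^3/16 - (t - 1)^2/8 + (t - 1)/2 + 1

q(1) = 1
q′(1) = 1/2
q′′(1) = -1/4
q′′′(1) = 3/8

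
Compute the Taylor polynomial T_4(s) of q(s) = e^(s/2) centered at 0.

q(0) = 1
q′(0) = 1/2
q′′(0) = 1/4
q′′′(0) = 1/8
q^(4)(0) = 1/16

s^4/384 + s^3/48 + s^2/8 + s/2 + 1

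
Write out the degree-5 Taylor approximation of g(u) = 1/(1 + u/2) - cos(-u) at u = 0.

Combine the two series term by term.
[u^0] = 0;  [u^1] = -1/2;  [u^2] = 3/4;  [u^3] = -1/8;  [u^4] = 1/48;  [u^5] = -1/32.

-u^5/32 + u^4/48 - u^3/8 + 3*u^2/4 - u/2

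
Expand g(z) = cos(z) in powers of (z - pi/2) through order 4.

(z - pi/2)^3/6 - (z - pi/2)

Use the known series and substitute for the argument.
g(pi/2) = 0
g′(pi/2) = -1
g′′(pi/2) = 0
g′′′(pi/2) = 1
g^(4)(pi/2) = 0
Then c_k = g^(k)(pi/2)/k! gives each Taylor coefficient.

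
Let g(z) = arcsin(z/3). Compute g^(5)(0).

1/27

From the series, [z^5] g = 1/3240; multiply by 5! = 120 to get 1/27.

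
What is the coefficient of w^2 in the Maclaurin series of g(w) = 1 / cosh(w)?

-1/2

Invert the denominator's series and multiply.
g(0) = 1
g′(0) = 0
g′′(0) = -1
So c_2 = g′′(0)/2! = -1/2.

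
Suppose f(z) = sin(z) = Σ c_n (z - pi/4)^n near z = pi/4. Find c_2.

-sqrt(2)/4

f(pi/4) = sqrt(2)/2
f′(pi/4) = sqrt(2)/2
f′′(pi/4) = -sqrt(2)/2
The Taylor polynomial is Σ f^(k)(pi/4)/k! · (z - pi/4)^k.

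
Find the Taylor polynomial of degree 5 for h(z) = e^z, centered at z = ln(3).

(z - ln(3))^5/40 + (z - ln(3))^4/8 + (z - ln(3))^3/2 + 3*(z - ln(3))^2/2 + 3*(z - ln(3)) + 3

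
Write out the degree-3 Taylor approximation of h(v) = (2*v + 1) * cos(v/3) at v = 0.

Distribute the polynomial across the series and collect like powers.
h(0) = 1
h′(0) = 2
h′′(0) = -1/9
h′′′(0) = -2/3
Then c_k = h^(k)(0)/k! gives each Taylor coefficient.

-v^3/9 - v^2/18 + 2*v + 1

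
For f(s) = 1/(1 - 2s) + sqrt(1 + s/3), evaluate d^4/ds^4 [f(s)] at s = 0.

Combine the two series term by term.
The coefficient of s^4 in the expansion is 165883/10368, so f^(4)(0) = 4! * (165883/10368) = 165883/432.

165883/432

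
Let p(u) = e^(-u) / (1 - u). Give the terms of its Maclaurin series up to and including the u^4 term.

3*u^4/8 + u^3/3 + u^2/2 + 1

Expand 1/(denominator) as a geometric series and multiply by the numerator's series.
[u^0] = 1;  [u^1] = 0;  [u^2] = 1/2;  [u^3] = 1/3;  [u^4] = 3/8.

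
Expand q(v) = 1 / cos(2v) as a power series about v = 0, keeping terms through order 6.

244*v^6/45 + 10*v^4/3 + 2*v^2 + 1

Divide the numerator series by the denominator series (power-series long division).
q(0) = 1
q′(0) = 0
q′′(0) = 4
q′′′(0) = 0
q^(4)(0) = 80
q^(5)(0) = 0
q^(6)(0) = 3904
Dividing each by k! gives the coefficients c_0, ..., c_6.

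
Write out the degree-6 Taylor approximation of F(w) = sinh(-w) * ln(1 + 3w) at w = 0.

Multiply the two series term by term and collect like powers.
F(0) = 0
F′(0) = 0
F′′(0) = -6
F′′′(0) = 27
F^(4)(0) = -228
F^(5)(0) = 2520
F^(6)(0) = -36090
Dividing each by k! gives the coefficients c_0, ..., c_6.

-401*w^6/8 + 21*w^5 - 19*w^4/2 + 9*w^3/2 - 3*w^2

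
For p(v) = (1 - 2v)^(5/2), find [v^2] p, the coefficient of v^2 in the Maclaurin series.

Apply the Taylor formula c_k = f^(k)(a)/k!.
p(0) = 1
p′(0) = -5
p′′(0) = 15
So c_2 = p′′(0)/2! = 15/2.

15/2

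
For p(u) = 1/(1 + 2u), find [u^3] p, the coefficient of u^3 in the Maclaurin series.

-8

Use the known series and substitute for the argument.
So c_3 = p′′′(0)/3! = -8.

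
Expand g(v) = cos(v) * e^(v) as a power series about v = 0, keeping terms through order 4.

-v^4/6 - v^3/3 + v + 1

Write out both Maclaurin series and multiply, keeping only the needed powers.
[v^0] = 1;  [v^1] = 1;  [v^2] = 0;  [v^3] = -1/3;  [v^4] = -1/6.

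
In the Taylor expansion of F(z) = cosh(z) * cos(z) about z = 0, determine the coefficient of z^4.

Take the Cauchy product of the two expansions.
F(0) = 1
F′(0) = 0
F′′(0) = 0
F′′′(0) = 0
F^(4)(0) = -4
So c_4 = F^(4)(0)/4! = -1/6.

-1/6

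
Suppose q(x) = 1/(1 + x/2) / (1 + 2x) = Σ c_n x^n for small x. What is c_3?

Multiply the two series term by term and collect like powers.
q(0) = 1
q′(0) = -5/2
q′′(0) = 21/2
q′′′(0) = -255/4
So c_3 = q′′′(0)/3! = -85/8.

-85/8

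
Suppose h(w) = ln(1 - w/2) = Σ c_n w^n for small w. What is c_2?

h(0) = 0
h′(0) = -1/2
h′′(0) = -1/4
Then c_k = h^(k)(0)/k! gives each Taylor coefficient.

-1/8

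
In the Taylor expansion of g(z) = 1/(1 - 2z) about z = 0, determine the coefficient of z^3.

8

Compute the successive derivatives at the expansion point and divide by k!.
g(0) = 1
g′(0) = 2
g′′(0) = 8
g′′′(0) = 48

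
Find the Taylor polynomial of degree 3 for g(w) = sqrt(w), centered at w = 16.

g(16) = 4
g′(16) = 1/8
g′′(16) = -1/256
g′′′(16) = 3/8192
Then c_k = g^(k)(16)/k! gives each Taylor coefficient.

(w - 16)^3/16384 - (w - 16)^2/512 + (w - 16)/8 + 4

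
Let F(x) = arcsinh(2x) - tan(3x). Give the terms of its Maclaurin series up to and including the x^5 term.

-30*x^5 - 31*x^3/3 - x

Add the two expansions coefficient-wise.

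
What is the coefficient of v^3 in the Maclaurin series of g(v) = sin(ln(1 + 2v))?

4/3

Compose series: expand the inner function first, then feed it into the outer expansion.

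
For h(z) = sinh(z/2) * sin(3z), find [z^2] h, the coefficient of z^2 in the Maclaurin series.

Write out both Maclaurin series and multiply, keeping only the needed powers.
h(0) = 0
h′(0) = 0
h′′(0) = 3
The Taylor polynomial is Σ h^(k)(0)/k! · z^k.

3/2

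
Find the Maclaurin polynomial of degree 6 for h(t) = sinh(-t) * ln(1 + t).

Expand each factor separately, then convolve coefficients.
h(0) = 0
h′(0) = 0
h′′(0) = -2
h′′′(0) = 3
h^(4)(0) = -12
h^(5)(0) = 40
h^(6)(0) = -190
Then c_k = h^(k)(0)/k! gives each Taylor coefficient.

-19*t^6/72 + t^5/3 - t^4/2 + t^3/2 - t^2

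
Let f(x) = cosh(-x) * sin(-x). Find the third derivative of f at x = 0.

Expand each factor separately, then convolve coefficients.
From the series, [x^3] f = -1/3; multiply by 3! = 6 to get -2.

-2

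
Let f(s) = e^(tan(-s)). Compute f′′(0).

Substitute the inner expansion into the outer series and collect powers.
The coefficient of s^2 in the expansion is 1/2, so f′′(0) = 2! * (1/2) = 1.

1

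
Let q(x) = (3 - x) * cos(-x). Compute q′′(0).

Distribute the polynomial across the series and collect like powers.
The coefficient of x^2 in the expansion is -3/2, so q′′(0) = 2! * (-3/2) = -3.

-3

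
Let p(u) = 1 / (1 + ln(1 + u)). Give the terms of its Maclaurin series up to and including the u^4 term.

Write 1/(1+u) = 1 - u + u^2 - u^3 + ... and substitute the series for u.
p(0) = 1
p′(0) = -1
p′′(0) = 3
p′′′(0) = -14
p^(4)(0) = 88

11*u^4/3 - 7*u^3/3 + 3*u^2/2 - u + 1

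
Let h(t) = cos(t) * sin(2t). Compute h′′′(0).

Multiply the two series term by term and collect like powers.
The coefficient of t^3 in the expansion is -7/3, so h′′′(0) = 3! * (-7/3) = -14.

-14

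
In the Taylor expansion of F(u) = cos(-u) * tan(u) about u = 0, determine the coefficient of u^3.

Multiply the two series term by term and collect like powers.
F(0) = 0
F′(0) = 1
F′′(0) = 0
F′′′(0) = -1
The Taylor polynomial is Σ F^(k)(0)/k! · u^k.

-1/6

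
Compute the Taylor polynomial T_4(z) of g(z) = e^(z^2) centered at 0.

[z^0] = 1;  [z^1] = 0;  [z^2] = 1;  [z^3] = 0;  [z^4] = 1/2.

z^4/2 + z^2 + 1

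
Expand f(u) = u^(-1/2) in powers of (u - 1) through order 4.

f(1) = 1
f′(1) = -1/2
f′′(1) = 3/4
f′′′(1) = -15/8
f^(4)(1) = 105/16
Then c_k = f^(k)(1)/k! gives each Taylor coefficient.

35*(u - 1)^4/128 - 5*(u - 1)^3/16 + 3*(u - 1)^2/8 - (u - 1)/2 + 1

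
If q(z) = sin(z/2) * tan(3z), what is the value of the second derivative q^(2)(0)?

3

Take the Cauchy product of the two expansions.
From the series, [z^2] q = 3/2; multiply by 2! = 2 to get 3.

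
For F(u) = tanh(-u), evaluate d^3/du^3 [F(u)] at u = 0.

2

The coefficient of u^3 in the expansion is 1/3, so F′′′(0) = 3! * (1/3) = 2.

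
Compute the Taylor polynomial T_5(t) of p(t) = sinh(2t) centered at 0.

p(0) = 0
p′(0) = 2
p′′(0) = 0
p′′′(0) = 8
p^(4)(0) = 0
p^(5)(0) = 32
Dividing each by k! gives the coefficients c_0, ..., c_5.

4*t^5/15 + 4*t^3/3 + 2*t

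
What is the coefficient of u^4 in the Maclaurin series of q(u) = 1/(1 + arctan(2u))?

Compose series: expand the inner function first, then feed it into the outer expansion.
q(0) = 1
q′(0) = -2
q′′(0) = 8
q′′′(0) = -32
q^(4)(0) = 128

16/3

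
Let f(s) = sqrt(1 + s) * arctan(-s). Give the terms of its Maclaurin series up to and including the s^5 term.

Multiply the two series term by term and collect like powers.
f(0) = 0
f′(0) = -1
f′′(0) = -1
f′′′(0) = 11/4
f^(4)(0) = 5/2
f^(5)(0) = -389/16

-389*s^5/1920 + 5*s^4/48 + 11*s^3/24 - s^2/2 - s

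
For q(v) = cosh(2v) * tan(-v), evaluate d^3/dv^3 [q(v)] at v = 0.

-14

Multiply the two series term by term and collect like powers.
From the series, [v^3] q = -7/3; multiply by 3! = 6 to get -14.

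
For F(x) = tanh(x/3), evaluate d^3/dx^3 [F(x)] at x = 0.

Compute the successive derivatives at the expansion point and divide by k!.
The coefficient of x^3 in the expansion is -1/81, so F′′′(0) = 3! * (-1/81) = -2/27.

-2/27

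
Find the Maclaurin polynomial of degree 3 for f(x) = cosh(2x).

Differentiate repeatedly and evaluate at the center.
f(0) = 1
f′(0) = 0
f′′(0) = 4
f′′′(0) = 0

2*x^2 + 1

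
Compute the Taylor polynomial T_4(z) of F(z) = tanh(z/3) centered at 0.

F(0) = 0
F′(0) = 1/3
F′′(0) = 0
F′′′(0) = -2/27
F^(4)(0) = 0

-z^3/81 + z/3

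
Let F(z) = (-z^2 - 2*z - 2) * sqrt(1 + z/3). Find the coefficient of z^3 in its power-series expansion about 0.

Multiply each power in the prefactor through the base expansion.
F(0) = -2
F′(0) = -7/3
F′′(0) = -47/18
F′′′(0) = -31/36
So c_3 = F′′′(0)/3! = -31/216.

-31/216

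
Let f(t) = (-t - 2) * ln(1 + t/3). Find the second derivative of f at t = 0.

-4/9

Distribute the polynomial across the series and collect like powers.
The coefficient of t^2 in the expansion is -2/9, so f′′(0) = 2! * (-2/9) = -4/9.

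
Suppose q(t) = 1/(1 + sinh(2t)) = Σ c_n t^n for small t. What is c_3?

Compose series: expand the inner function first, then feed it into the outer expansion.
q(0) = 1
q′(0) = -2
q′′(0) = 8
q′′′(0) = -56
The Taylor polynomial is Σ q^(k)(0)/k! · t^k.

-28/3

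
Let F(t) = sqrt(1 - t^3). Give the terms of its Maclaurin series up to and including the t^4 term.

1 - t^3/2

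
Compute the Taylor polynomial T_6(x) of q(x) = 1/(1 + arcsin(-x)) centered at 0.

Let u equal the inner series; expand the outer function in u and truncate.
q(0) = 1
q′(0) = 1
q′′(0) = 2
q′′′(0) = 7
q^(4)(0) = 32
q^(5)(0) = 189
q^(6)(0) = 1328

83*x^6/45 + 63*x^5/40 + 4*x^4/3 + 7*x^3/6 + x^2 + x + 1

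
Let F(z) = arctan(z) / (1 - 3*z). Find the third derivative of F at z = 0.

52

Expand 1/(denominator) as a geometric series and multiply by the numerator's series.
The coefficient of z^3 in the expansion is 26/3, so F′′′(0) = 3! * (26/3) = 52.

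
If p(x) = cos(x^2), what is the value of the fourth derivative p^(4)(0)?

From the series, [x^4] p = -1/2; multiply by 4! = 24 to get -12.

-12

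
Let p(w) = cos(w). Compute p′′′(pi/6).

The coefficient of (w - pi/6)^3 in the expansion is 1/12, so p′′′(pi/6) = 3! * (1/12) = 1/2.

1/2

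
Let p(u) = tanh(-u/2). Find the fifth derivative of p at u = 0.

-1/2

Compute the successive derivatives at the expansion point and divide by k!.
The coefficient of u^5 in the expansion is -1/240, so p^(5)(0) = 5! * (-1/240) = -1/2.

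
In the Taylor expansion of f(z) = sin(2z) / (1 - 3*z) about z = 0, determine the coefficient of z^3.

Use 1/(1 - r) = Σ r^k on the denominator, then take the Cauchy product.
f(0) = 0
f′(0) = 2
f′′(0) = 12
f′′′(0) = 100
So c_3 = f′′′(0)/3! = 50/3.

50/3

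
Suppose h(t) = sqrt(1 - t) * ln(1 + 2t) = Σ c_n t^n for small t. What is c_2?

-3

Write out both Maclaurin series and multiply, keeping only the needed powers.
[t^0] = 0;  [t^1] = 2;  [t^2] = -3.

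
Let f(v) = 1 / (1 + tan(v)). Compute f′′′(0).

Expand as Σ (-1)^k u^k with u equal to the inner function's series.
The coefficient of v^3 in the expansion is -4/3, so f′′′(0) = 3! * (-4/3) = -8.

-8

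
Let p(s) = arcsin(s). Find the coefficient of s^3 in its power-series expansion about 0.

1/6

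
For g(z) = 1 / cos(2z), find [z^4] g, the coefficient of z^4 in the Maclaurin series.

10/3

Divide the numerator series by the denominator series (power-series long division).
[z^0] = 1;  [z^1] = 0;  [z^2] = 2;  [z^3] = 0;  [z^4] = 10/3.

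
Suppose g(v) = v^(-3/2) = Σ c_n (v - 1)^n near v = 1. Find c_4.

315/128

g(1) = 1
g′(1) = -3/2
g′′(1) = 15/4
g′′′(1) = -105/8
g^(4)(1) = 945/16
Then c_k = g^(k)(1)/k! gives each Taylor coefficient.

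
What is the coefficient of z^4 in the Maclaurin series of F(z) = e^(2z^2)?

2

F(0) = 1
F′(0) = 0
F′′(0) = 4
F′′′(0) = 0
F^(4)(0) = 48
The Taylor polynomial is Σ F^(k)(0)/k! · z^k.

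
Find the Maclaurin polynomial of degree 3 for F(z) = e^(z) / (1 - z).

Take the Cauchy product of the two expansions.

8*z^3/3 + 5*z^2/2 + 2*z + 1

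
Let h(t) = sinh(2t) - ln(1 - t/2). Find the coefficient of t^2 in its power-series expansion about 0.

1/8

Add the two expansions coefficient-wise.
h(0) = 0
h′(0) = 5/2
h′′(0) = 1/4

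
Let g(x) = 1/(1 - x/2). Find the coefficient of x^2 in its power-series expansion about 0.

1/4

g(0) = 1
g′(0) = 1/2
g′′(0) = 1/2
So c_2 = g′′(0)/2! = 1/4.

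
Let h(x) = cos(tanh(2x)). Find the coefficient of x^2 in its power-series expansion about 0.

Substitute the inner expansion into the outer series and collect powers.
h(0) = 1
h′(0) = 0
h′′(0) = -4
So c_2 = h′′(0)/2! = -2.

-2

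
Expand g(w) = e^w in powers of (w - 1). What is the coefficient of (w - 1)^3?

e/6

Compute the successive derivatives at the expansion point and divide by k!.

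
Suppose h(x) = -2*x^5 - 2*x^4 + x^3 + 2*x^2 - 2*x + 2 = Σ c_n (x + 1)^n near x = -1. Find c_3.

Apply the Taylor formula c_k = f^(k)(a)/k!.
[(x + 1)^0] = 5;  [(x + 1)^1] = -5;  [(x + 1)^2] = 7;  [(x + 1)^3] = -11.

-11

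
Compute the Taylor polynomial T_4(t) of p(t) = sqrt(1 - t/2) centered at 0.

-5*t^4/2048 - t^3/128 - t^2/32 - t/4 + 1

p(0) = 1
p′(0) = -1/4
p′′(0) = -1/16
p′′′(0) = -3/64
p^(4)(0) = -15/256
Then c_k = p^(k)(0)/k! gives each Taylor coefficient.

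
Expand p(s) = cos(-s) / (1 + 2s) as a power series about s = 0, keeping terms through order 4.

Write out both Maclaurin series and multiply, keeping only the needed powers.
[s^0] = 1;  [s^1] = -2;  [s^2] = 7/2;  [s^3] = -7;  [s^4] = 337/24.

337*s^4/24 - 7*s^3 + 7*s^2/2 - 2*s + 1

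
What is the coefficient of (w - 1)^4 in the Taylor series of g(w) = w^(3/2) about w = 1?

3/128

Apply the Taylor formula c_k = f^(k)(a)/k!.
g(1) = 1
g′(1) = 3/2
g′′(1) = 3/4
g′′′(1) = -3/8
g^(4)(1) = 9/16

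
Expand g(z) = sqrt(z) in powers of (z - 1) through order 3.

[(z - 1)^0] = 1;  [(z - 1)^1] = 1/2;  [(z - 1)^2] = -1/8;  [(z - 1)^3] = 1/16.

(z - 1)^3/16 - (z - 1)^2/8 + (z - 1)/2 + 1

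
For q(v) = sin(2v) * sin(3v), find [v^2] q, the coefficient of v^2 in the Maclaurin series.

Take the Cauchy product of the two expansions.
q(0) = 0
q′(0) = 0
q′′(0) = 12
The Taylor polynomial is Σ q^(k)(0)/k! · v^k.

6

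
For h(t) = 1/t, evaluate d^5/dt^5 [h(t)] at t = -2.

-15/8

The coefficient of (t + 2)^5 in the expansion is -1/64, so h^(5)(-2) = 5! * (-1/64) = -15/8.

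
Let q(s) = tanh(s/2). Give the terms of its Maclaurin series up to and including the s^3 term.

-s^3/24 + s/2

Compute the successive derivatives at the expansion point and divide by k!.
q(0) = 0
q′(0) = 1/2
q′′(0) = 0
q′′′(0) = -1/4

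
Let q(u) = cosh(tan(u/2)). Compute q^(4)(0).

Substitute the inner expansion into the outer series and collect powers.
The coefficient of u^4 in the expansion is 3/128, so q^(4)(0) = 4! * (3/128) = 9/16.

9/16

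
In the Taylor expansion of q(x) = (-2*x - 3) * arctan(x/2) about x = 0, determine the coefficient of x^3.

1/8

Multiply each power in the prefactor through the base expansion.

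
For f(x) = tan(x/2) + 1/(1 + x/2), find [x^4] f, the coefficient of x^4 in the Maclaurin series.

1/16

Combine the two series term by term.
[x^0] = 1;  [x^1] = 0;  [x^2] = 1/4;  [x^3] = -1/12;  [x^4] = 1/16.
So c_4 = f^(4)(0)/4! = 1/16.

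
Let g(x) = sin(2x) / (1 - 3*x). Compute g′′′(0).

100

Use 1/(1 - r) = Σ r^k on the denominator, then take the Cauchy product.
From the series, [x^3] g = 50/3; multiply by 3! = 6 to get 100.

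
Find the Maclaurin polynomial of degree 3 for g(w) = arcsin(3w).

Use the known series and substitute for the argument.
g(0) = 0
g′(0) = 3
g′′(0) = 0
g′′′(0) = 27
The Taylor polynomial is Σ g^(k)(0)/k! · w^k.

9*w^3/2 + 3*w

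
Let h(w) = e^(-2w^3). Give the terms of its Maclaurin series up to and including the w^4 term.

h(0) = 1
h′(0) = 0
h′′(0) = 0
h′′′(0) = -12
h^(4)(0) = 0
The Taylor polynomial is Σ h^(k)(0)/k! · w^k.

1 - 2*w^3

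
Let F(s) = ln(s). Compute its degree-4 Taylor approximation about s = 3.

-(s - 3)^4/324 + (s - 3)^3/81 - (s - 3)^2/18 + (s - 3)/3 + ln(3)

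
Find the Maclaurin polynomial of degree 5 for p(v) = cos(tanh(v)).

Compose series: expand the inner function first, then feed it into the outer expansion.
[v^0] = 1;  [v^1] = 0;  [v^2] = -1/2;  [v^3] = 0;  [v^4] = 3/8;  [v^5] = 0.

3*v^4/8 - v^2/2 + 1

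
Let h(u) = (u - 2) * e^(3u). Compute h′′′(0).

Distribute the polynomial across the series and collect like powers.
The coefficient of u^3 in the expansion is -9/2, so h′′′(0) = 3! * (-9/2) = -27.

-27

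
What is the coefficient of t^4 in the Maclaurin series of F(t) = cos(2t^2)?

[t^0] = 1;  [t^1] = 0;  [t^2] = 0;  [t^3] = 0;  [t^4] = -2.

-2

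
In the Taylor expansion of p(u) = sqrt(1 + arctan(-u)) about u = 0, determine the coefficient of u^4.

Plug the Maclaurin series of the inner function into that of the outer and collect terms.
p(0) = 1
p′(0) = -1/2
p′′(0) = -1/4
p′′′(0) = 5/8
p^(4)(0) = 17/16
Dividing each by k! gives the coefficients c_0, ..., c_4.

17/384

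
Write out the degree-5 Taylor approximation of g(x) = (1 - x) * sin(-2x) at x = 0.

Distribute the polynomial across the series and collect like powers.
[x^0] = 0;  [x^1] = -2;  [x^2] = 2;  [x^3] = 4/3;  [x^4] = -4/3;  [x^5] = -4/15.

-4*x^5/15 - 4*x^4/3 + 4*x^3/3 + 2*x^2 - 2*x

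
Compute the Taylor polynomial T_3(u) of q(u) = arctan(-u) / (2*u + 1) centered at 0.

-11*u^3/3 + 2*u^2 - u

Multiply the numerator's expansion by the denominator's geometric series.
[u^0] = 0;  [u^1] = -1;  [u^2] = 2;  [u^3] = -11/3.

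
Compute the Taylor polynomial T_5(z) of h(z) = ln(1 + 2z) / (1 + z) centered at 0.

Expand each factor separately, then convolve coefficients.
h(0) = 0
h′(0) = 2
h′′(0) = -8
h′′′(0) = 40
h^(4)(0) = -256
h^(5)(0) = 2048

256*z^5/15 - 32*z^4/3 + 20*z^3/3 - 4*z^2 + 2*z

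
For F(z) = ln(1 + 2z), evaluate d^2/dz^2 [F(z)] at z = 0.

Apply the Taylor formula c_k = f^(k)(a)/k!.
From the series, [z^2] F = -2; multiply by 2! = 2 to get -4.

-4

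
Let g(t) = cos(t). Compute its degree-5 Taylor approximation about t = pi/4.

Compute the successive derivatives at the expansion point and divide by k!.
g(pi/4) = sqrt(2)/2
g′(pi/4) = -sqrt(2)/2
g′′(pi/4) = -sqrt(2)/2
g′′′(pi/4) = sqrt(2)/2
g^(4)(pi/4) = sqrt(2)/2
g^(5)(pi/4) = -sqrt(2)/2

-sqrt(2)*(t - pi/4)^5/240 + sqrt(2)*(t - pi/4)^4/48 + sqrt(2)*(t - pi/4)^3/12 - sqrt(2)*(t - pi/4)^2/4 - sqrt(2)*(t - pi/4)/2 + sqrt(2)/2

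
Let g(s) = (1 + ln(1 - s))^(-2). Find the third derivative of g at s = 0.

46

Substitute the inner expansion into the outer series and collect powers.
The coefficient of s^3 in the expansion is 23/3, so g′′′(0) = 3! * (23/3) = 46.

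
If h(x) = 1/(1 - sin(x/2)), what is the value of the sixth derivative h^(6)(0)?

Substitute the inner expansion into the outer series and collect powers.
From the series, [x^6] h = 17/2880; multiply by 6! = 720 to get 17/4.

17/4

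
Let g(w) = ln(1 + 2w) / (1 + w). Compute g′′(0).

Expand each factor separately, then convolve coefficients.
The coefficient of w^2 in the expansion is -4, so g′′(0) = 2! * (-4) = -8.

-8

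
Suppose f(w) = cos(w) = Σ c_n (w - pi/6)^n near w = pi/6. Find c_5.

Differentiate repeatedly and evaluate at the center.

-1/240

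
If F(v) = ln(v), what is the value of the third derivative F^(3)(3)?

Use the known series and substitute for the argument.
The coefficient of (v - 3)^3 in the expansion is 1/81, so F′′′(3) = 3! * (1/81) = 2/27.

2/27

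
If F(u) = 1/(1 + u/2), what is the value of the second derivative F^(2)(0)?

1/2

The coefficient of u^2 in the expansion is 1/4, so F′′(0) = 2! * (1/4) = 1/2.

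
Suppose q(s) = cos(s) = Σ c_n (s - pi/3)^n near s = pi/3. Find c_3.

sqrt(3)/12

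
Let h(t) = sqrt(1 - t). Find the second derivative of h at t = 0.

The coefficient of t^2 in the expansion is -1/8, so h′′(0) = 2! * (-1/8) = -1/4.

-1/4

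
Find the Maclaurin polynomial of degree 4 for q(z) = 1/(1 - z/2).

z^4/16 + z^3/8 + z^2/4 + z/2 + 1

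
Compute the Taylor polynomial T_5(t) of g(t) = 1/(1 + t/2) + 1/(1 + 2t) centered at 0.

-1025*t^5/32 + 257*t^4/16 - 65*t^3/8 + 17*t^2/4 - 5*t/2 + 2

Combine the two series term by term.
g(0) = 2
g′(0) = -5/2
g′′(0) = 17/2
g′′′(0) = -195/4
g^(4)(0) = 771/2
g^(5)(0) = -15375/4
The Taylor polynomial is Σ g^(k)(0)/k! · t^k.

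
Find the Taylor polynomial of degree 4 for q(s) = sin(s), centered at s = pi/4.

sqrt(2)*(s - pi/4)^4/48 - sqrt(2)*(s - pi/4)^3/12 - sqrt(2)*(s - pi/4)^2/4 + sqrt(2)*(s - pi/4)/2 + sqrt(2)/2

[(s - pi/4)^0] = sqrt(2)/2;  [(s - pi/4)^1] = sqrt(2)/2;  [(s - pi/4)^2] = -sqrt(2)/4;  [(s - pi/4)^3] = -sqrt(2)/12;  [(s - pi/4)^4] = sqrt(2)/48.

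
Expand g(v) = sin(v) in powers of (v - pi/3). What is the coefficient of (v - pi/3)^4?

Compute the successive derivatives at the expansion point and divide by k!.
[(v - pi/3)^0] = sqrt(3)/2;  [(v - pi/3)^1] = 1/2;  [(v - pi/3)^2] = -sqrt(3)/4;  [(v - pi/3)^3] = -1/12;  [(v - pi/3)^4] = sqrt(3)/48.
So c_4 = g^(4)(pi/3)/4! = sqrt(3)/48.

sqrt(3)/48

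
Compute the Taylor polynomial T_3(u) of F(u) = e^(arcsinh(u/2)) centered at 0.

u^2/8 + u/2 + 1

Substitute the inner expansion into the outer series and collect powers.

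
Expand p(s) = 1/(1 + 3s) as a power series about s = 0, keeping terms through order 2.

p(0) = 1
p′(0) = -3
p′′(0) = 18
Then c_k = p^(k)(0)/k! gives each Taylor coefficient.

9*s^2 - 3*s + 1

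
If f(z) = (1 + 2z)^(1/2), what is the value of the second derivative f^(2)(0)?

-1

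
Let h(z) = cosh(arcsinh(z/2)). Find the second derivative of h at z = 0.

Plug the Maclaurin series of the inner function into that of the outer and collect terms.
The coefficient of z^2 in the expansion is 1/8, so h′′(0) = 2! * (1/8) = 1/4.

1/4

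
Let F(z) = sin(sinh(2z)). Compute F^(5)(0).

Let u equal the inner series; expand the outer function in u and truncate.
From the series, [z^5] F = -32/15; multiply by 5! = 120 to get -256.

-256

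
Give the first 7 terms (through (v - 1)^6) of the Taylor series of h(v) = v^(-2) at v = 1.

7*(v - 1)^6 - 6*(v - 1)^5 + 5*(v - 1)^4 - 4*(v - 1)^3 + 3*(v - 1)^2 - 2*(v - 1) + 1

h(1) = 1
h′(1) = -2
h′′(1) = 6
h′′′(1) = -24
h^(4)(1) = 120
h^(5)(1) = -720
h^(6)(1) = 5040
Dividing each by k! gives the coefficients c_0, ..., c_6.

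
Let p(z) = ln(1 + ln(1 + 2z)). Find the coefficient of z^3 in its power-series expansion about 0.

28/3

Let u equal the inner series; expand the outer function in u and truncate.
p(0) = 0
p′(0) = 2
p′′(0) = -8
p′′′(0) = 56
So c_3 = p′′′(0)/3! = 28/3.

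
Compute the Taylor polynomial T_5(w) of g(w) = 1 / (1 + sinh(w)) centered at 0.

-181*w^5/120 + 4*w^4/3 - 7*w^3/6 + w^2 - w + 1

Expand as Σ (-1)^k u^k with u equal to the inner function's series.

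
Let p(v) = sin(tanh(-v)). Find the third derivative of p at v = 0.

3

Substitute the inner expansion into the outer series and collect powers.
From the series, [v^3] p = 1/2; multiply by 3! = 6 to get 3.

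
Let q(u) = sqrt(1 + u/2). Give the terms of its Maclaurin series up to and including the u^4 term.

-5*u^4/2048 + u^3/128 - u^2/32 + u/4 + 1

q(0) = 1
q′(0) = 1/4
q′′(0) = -1/16
q′′′(0) = 3/64
q^(4)(0) = -15/256
Then c_k = q^(k)(0)/k! gives each Taylor coefficient.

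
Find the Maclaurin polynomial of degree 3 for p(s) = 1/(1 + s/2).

-s^3/8 + s^2/4 - s/2 + 1

Compute the successive derivatives at the expansion point and divide by k!.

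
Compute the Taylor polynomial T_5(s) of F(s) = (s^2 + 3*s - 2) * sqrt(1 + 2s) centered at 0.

Shift and add copies of the series according to the polynomial's terms.
F(0) = -2
F′(0) = 1
F′′(0) = 10
F′′′(0) = -9
F^(4)(0) = 54
F^(5)(0) = -375

-25*s^5/8 + 9*s^4/4 - 3*s^3/2 + 5*s^2 + s - 2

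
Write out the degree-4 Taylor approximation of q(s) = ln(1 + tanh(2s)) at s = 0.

4*s^4/3 - 2*s^2 + 2*s

Plug the Maclaurin series of the inner function into that of the outer and collect terms.
q(0) = 0
q′(0) = 2
q′′(0) = -4
q′′′(0) = 0
q^(4)(0) = 32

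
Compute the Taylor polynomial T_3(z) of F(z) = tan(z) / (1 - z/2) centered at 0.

Take the Cauchy product of the two expansions.
F(0) = 0
F′(0) = 1
F′′(0) = 1
F′′′(0) = 7/2
Dividing each by k! gives the coefficients c_0, ..., c_3.

7*z^3/12 + z^2/2 + z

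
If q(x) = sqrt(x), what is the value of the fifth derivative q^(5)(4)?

105/16384

Apply the Taylor formula c_k = f^(k)(a)/k!.
The coefficient of (x - 4)^5 in the expansion is 7/131072, so q^(5)(4) = 5! * (7/131072) = 105/16384.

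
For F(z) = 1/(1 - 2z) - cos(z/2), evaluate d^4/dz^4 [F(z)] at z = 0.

6143/16

Expand each term separately and add.
The coefficient of z^4 in the expansion is 6143/384, so F^(4)(0) = 4! * (6143/384) = 6143/16.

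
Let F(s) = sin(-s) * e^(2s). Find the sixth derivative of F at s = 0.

Expand each factor separately, then convolve coefficients.
The coefficient of s^6 in the expansion is -11/180, so F^(6)(0) = 6! * (-11/180) = -44.

-44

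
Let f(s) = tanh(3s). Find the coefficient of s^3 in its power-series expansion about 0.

-9

[s^0] = 0;  [s^1] = 3;  [s^2] = 0;  [s^3] = -9.
So c_3 = f′′′(0)/3! = -9.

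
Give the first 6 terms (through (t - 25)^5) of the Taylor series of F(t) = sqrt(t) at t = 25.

7*(t - 25)^5/500000000 - (t - 25)^4/2000000 + (t - 25)^3/50000 - (t - 25)^2/1000 + (t - 25)/10 + 5

[(t - 25)^0] = 5;  [(t - 25)^1] = 1/10;  [(t - 25)^2] = -1/1000;  [(t - 25)^3] = 1/50000;  [(t - 25)^4] = -1/2000000;  [(t - 25)^5] = 7/500000000.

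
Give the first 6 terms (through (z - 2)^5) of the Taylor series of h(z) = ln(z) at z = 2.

(z - 2)^5/160 - (z - 2)^4/64 + (z - 2)^3/24 - (z - 2)^2/8 + (z - 2)/2 + ln(2)

[(z - 2)^0] = ln(2);  [(z - 2)^1] = 1/2;  [(z - 2)^2] = -1/8;  [(z - 2)^3] = 1/24;  [(z - 2)^4] = -1/64;  [(z - 2)^5] = 1/160.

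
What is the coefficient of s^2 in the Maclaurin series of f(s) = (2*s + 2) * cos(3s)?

Multiply each power in the prefactor through the base expansion.
f(0) = 2
f′(0) = 2
f′′(0) = -18
So c_2 = f′′(0)/2! = -9.

-9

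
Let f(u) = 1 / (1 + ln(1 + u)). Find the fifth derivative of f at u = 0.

-694

Use the geometric series for the reciprocal, then substitute.
The coefficient of u^5 in the expansion is -347/60, so f^(5)(0) = 5! * (-347/60) = -694.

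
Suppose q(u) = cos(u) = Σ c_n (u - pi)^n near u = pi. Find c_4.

[(u - pi)^0] = -1;  [(u - pi)^1] = 0;  [(u - pi)^2] = 1/2;  [(u - pi)^3] = 0;  [(u - pi)^4] = -1/24.

-1/24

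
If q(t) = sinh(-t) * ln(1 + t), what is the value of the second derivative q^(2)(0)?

-2

Expand each factor separately, then convolve coefficients.
The coefficient of t^2 in the expansion is -1, so q′′(0) = 2! * (-1) = -2.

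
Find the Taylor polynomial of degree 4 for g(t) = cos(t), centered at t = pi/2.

(t - pi/2)^3/6 - (t - pi/2)

Differentiate repeatedly and evaluate at the center.
g(pi/2) = 0
g′(pi/2) = -1
g′′(pi/2) = 0
g′′′(pi/2) = 1
g^(4)(pi/2) = 0
The Taylor polynomial is Σ g^(k)(pi/2)/k! · (t - pi/2)^k.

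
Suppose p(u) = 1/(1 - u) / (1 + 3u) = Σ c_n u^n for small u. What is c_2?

7

Expand each factor separately, then convolve coefficients.
p(0) = 1
p′(0) = -2
p′′(0) = 14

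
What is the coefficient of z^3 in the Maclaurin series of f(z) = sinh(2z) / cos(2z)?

16/3

Invert the denominator's series and multiply.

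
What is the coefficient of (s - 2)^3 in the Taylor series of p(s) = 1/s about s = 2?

Apply the Taylor formula c_k = f^(k)(a)/k!.
p(2) = 1/2
p′(2) = -1/4
p′′(2) = 1/4
p′′′(2) = -3/8
So c_3 = p′′′(2)/3! = -1/16.

-1/16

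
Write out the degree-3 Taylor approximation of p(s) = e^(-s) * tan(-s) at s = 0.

Write out both Maclaurin series and multiply, keeping only the needed powers.
p(0) = 0
p′(0) = -1
p′′(0) = 2
p′′′(0) = -5
Then c_k = p^(k)(0)/k! gives each Taylor coefficient.

-5*s^3/6 + s^2 - s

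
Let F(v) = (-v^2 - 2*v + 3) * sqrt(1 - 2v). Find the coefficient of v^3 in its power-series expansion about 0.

Distribute the polynomial across the series and collect like powers.
F(0) = 3
F′(0) = -5
F′′(0) = -1
F′′′(0) = 3
So c_3 = F′′′(0)/3! = 1/2.

1/2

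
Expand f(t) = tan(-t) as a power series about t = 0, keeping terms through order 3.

-t^3/3 - t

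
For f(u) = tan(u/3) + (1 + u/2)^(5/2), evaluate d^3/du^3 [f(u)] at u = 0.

533/1728

Combine the two series term by term.
From the series, [u^3] f = 533/10368; multiply by 3! = 6 to get 533/1728.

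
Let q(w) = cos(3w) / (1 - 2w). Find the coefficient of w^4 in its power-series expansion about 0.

11/8

Expand each factor separately, then convolve coefficients.
q(0) = 1
q′(0) = 2
q′′(0) = -1
q′′′(0) = -6
q^(4)(0) = 33
So c_4 = q^(4)(0)/4! = 11/8.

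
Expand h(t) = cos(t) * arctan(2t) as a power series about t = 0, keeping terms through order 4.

-11*t^3/3 + 2*t

Expand each factor separately, then convolve coefficients.
h(0) = 0
h′(0) = 2
h′′(0) = 0
h′′′(0) = -22
h^(4)(0) = 0
Then c_k = h^(k)(0)/k! gives each Taylor coefficient.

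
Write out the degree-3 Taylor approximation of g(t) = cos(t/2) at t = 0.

Apply the Taylor formula c_k = f^(k)(a)/k!.
g(0) = 1
g′(0) = 0
g′′(0) = -1/4
g′′′(0) = 0

1 - t^2/8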